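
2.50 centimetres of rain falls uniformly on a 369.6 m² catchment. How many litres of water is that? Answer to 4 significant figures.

Depth: 2.50 cm × 10 = 25 mm.
1 mm over 1 m² is 1 L, so volume = 25 × 369.6 = 9240 L.

9240 litres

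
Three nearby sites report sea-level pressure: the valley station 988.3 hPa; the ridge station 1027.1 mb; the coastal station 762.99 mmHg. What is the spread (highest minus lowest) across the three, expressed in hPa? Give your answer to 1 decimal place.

the ridge station: 1027.1 mb = 1027.100 hPa.
the coastal station: 762.99 mmHg = 1017.236 hPa.
Spread: 1027.100 − 988.300 = 38.8 hPa.

38.8 hPa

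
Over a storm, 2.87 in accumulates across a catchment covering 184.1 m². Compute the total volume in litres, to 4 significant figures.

Depth: 2.87 in × 25.4 = 72.898 mm.
1 mm over 1 m² is 1 L, so volume = 72.898 × 184.1 = 13420.522 L ≈ 13420 L.

13420 litres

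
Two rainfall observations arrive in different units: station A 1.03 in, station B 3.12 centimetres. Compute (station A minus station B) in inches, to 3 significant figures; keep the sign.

-0.198 in

station B: 3.12 cm = 1.22835 in.
Difference: 1.03000 − 1.22835 = -0.198 in.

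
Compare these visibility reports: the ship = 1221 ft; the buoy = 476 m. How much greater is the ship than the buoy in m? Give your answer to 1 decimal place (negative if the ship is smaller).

-103.8 m

the ship: 1221 ft = 372.161 m.
Difference: 372.161 − 476.000 = -103.8 m.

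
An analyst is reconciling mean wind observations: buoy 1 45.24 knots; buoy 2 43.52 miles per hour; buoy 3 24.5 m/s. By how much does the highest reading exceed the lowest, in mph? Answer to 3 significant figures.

11.3 mph

buoy 1: 45.24 kt = 52.061 mph.
buoy 3: 24.5 m/s = 54.805 mph.
Spread: 54.805 − 43.520 = 11.3 mph.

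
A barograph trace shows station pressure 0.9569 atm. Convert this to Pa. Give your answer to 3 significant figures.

1 atm = 101325 Pa, so 0.9569 × 101325 = 97000 Pa.

97000 Pa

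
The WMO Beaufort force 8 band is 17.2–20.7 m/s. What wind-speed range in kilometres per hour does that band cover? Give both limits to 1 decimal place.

17.2–20.7 m/s × 3.6 = 61.9–74.5 km/h.

61.9 to 74.5 km/h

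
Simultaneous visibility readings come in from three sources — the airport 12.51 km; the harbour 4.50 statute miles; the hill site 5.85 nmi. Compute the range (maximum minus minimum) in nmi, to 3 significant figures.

the airport: 12.51 km = 6.7549 nmi.
the harbour: 4.50 SM = 3.9104 nmi.
Spread: 6.7549 − 3.9104 = 2.84 nmi.

2.84 nmi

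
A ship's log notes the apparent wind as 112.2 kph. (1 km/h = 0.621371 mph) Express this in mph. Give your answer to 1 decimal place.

69.7 mph

1 km/h = 0.621371 mph, so 112.2 × 0.621371 = 69.7 mph.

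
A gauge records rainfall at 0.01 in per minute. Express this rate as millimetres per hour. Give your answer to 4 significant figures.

15.24 mm/hour

0.01 in/minute × 25.4 mm/in × 60 minute/hour = 15.24 mm/hour.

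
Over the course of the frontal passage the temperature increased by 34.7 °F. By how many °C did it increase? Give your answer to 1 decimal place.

Converting a difference, only the 9/5 scale factor applies: Δ°C = 34.7 × 0.5556 = 19.3 °C.

19.3 °C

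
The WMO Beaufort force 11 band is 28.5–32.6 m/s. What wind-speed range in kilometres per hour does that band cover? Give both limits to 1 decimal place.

102.6 to 117.4 km/h

28.5–32.6 m/s × 3.6 = 102.6–117.4 km/h.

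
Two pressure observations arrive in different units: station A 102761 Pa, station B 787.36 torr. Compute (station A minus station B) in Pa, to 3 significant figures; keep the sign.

-2210 Pa

station B: 787.36 mmHg = 104972.71 Pa.
Difference: 102761.00 − 104972.71 = -2210 Pa.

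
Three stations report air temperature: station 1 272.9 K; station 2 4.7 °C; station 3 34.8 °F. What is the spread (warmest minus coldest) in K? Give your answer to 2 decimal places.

4.95 K

station 1: 272.9 K = -0.250 °C.
station 3: 34.8 °F = 1.556 °C.
Spread: 4.700 − (-0.250) = 4.950 °C.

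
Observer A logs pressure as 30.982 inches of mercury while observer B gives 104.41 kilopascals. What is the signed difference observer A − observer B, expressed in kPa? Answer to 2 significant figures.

observer A: 30.982 inHg = 104.9171 kPa.
Difference: 104.9171 − 104.4100 = 0.51 kPa.

0.51 kPa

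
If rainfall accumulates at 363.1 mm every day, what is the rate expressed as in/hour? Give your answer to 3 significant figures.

363.1 mm/day × 0.0393701 in/mm × 0.0416667 day/hour = 0.596 in/hour.

0.596 in/hour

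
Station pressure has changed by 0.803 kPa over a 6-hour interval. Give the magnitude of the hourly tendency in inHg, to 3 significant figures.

0.803 kPa / 6 h × 0.2953 inHg/kPa = 0.0395 inHg/h.

0.0395 inHg per hour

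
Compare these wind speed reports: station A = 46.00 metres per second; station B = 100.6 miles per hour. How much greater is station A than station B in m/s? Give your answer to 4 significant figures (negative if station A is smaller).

station B: 100.6 mph = 44.97222 m/s.
Difference: 46.00000 − 44.97222 = 1.028 m/s.

1.028 m/s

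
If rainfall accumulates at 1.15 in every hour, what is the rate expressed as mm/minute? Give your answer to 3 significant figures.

0.487 mm/minute

1.15 in/hour × 25.4 mm/in × 0.0166667 hour/minute = 0.487 mm/minute.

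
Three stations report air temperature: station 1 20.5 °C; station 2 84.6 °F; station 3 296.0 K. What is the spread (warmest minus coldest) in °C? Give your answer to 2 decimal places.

8.72 °C

station 2: 84.6 °F = 29.222 °C.
station 3: 296.0 K = 22.850 °C.
Spread: 29.222 − 20.500 = 8.722 °C.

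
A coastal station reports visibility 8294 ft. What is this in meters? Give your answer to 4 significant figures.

2528 m

1 ft = 0.3048 m, so 8294 × 0.3048 = 2528 m.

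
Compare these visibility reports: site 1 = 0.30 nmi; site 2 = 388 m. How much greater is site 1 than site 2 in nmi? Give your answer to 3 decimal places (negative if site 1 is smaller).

site 2: 388 m = 0.209503 nmi.
Difference: 0.300000 − 0.209503 = 0.090 nmi.

0.090 nmi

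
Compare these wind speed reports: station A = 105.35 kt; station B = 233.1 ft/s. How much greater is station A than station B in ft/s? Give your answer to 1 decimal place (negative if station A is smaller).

-55.3 ft/s

station A: 105.35 kt = 177.811 ft/s.
Difference: 177.811 − 233.100 = -55.3 ft/s.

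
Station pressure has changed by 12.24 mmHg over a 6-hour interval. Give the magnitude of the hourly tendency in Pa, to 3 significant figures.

272 Pa per hour

12.24 mmHg / 6 h × 133.322 Pa/mmHg = 272 Pa/h.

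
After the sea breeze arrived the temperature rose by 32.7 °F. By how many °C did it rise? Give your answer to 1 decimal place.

For a temperature change the 32° offset cancels: Δ°C = 32.7 × 0.5556 = 18.2 °C.

18.2 °C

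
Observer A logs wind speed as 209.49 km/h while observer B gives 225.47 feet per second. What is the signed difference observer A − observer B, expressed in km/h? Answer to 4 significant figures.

-37.91 km/h

observer B: 225.47 ft/s = 247.4037 km/h.
Difference: 209.4900 − 247.4037 = -37.91 km/h.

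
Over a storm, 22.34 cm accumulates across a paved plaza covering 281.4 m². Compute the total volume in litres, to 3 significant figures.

Depth: 22.34 cm × 10 = 223.4 mm.
1 mm over 1 m² is 1 L, so volume = 223.4 × 281.4 = 62864.76 L ≈ 62900 L.

62900 litres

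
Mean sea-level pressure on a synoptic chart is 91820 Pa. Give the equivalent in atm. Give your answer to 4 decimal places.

1 Pa = 9.86923e-06 atm, so 91820 × 9.86923e-06 = 0.9062 atm.

0.9062 atm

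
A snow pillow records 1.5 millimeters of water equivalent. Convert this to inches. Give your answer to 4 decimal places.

1 mm = 0.0393701 in, so 1.5 × 0.0393701 = 0.0591 in.

0.0591 in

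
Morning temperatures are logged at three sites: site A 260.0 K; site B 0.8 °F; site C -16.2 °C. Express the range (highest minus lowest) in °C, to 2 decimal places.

4.18 °C

site A: 260.0 K = -13.150 °C.
site B: 0.8 °F = -17.333 °C.
Spread: (-13.150) − (-17.333) = 4.183 °C.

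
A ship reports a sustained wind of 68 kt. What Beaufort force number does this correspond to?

68 kt lies in the Beaufort 12 band (hurricane force, ≥64 kt).

Beaufort force 12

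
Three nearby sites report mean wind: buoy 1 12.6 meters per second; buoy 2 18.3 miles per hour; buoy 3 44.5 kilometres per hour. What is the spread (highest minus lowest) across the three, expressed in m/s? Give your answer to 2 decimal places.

buoy 2: 18.3 mph = 8.1808 m/s.
buoy 3: 44.5 km/h = 12.3611 m/s.
Spread: 12.6000 − 8.1808 = 4.42 m/s.

4.42 m/s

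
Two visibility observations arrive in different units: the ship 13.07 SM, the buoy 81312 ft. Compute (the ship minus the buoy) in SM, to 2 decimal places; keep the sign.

-2.33 SM

the buoy: 81312 ft = 15.4000 SM.
Difference: 13.0700 − 15.4000 = -2.33 SM.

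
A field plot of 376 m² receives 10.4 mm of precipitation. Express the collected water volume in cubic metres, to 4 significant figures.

3.910 cubic metres

1 mm over 1 m² is 1 L, so volume = 10.4 × 376 = 3910.4 L = 3.910 m³.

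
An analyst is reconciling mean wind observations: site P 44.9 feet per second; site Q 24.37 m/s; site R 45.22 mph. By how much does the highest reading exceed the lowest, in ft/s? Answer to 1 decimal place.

site Q: 24.37 m/s = 79.954 ft/s.
site R: 45.22 mph = 66.323 ft/s.
Spread: 79.954 − 44.900 = 35.1 ft/s.

35.1 ft/s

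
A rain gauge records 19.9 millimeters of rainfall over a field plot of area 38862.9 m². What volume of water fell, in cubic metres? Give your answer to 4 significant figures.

773.4 cubic metres

1 mm over 1 m² is 1 L, so volume = 19.9 × 38862.9 = 773371.71 L = 773.4 m³.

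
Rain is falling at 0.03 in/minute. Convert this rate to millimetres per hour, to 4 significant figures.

0.03 in/minute × 25.4 mm/in × 60 minute/hour = 45.72 mm/hour.

45.72 mm/hour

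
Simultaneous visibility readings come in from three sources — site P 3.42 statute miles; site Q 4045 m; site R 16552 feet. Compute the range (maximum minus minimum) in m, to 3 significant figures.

site P: 3.42 SM = 5503.96 m.
site R: 16552 ft = 5045.05 m.
Spread: 5503.96 − 4045.00 = 1460 m.

1460 m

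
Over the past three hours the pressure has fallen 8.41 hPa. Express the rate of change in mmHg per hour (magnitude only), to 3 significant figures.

2.10 mmHg per hour

8.41 hPa / 3 h × 0.750062 mmHg/hPa = 2.10 mmHg/h.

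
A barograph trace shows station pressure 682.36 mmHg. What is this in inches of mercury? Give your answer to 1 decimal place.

1 mmHg = 0.0393701 inHg, so 682.36 × 0.0393701 = 26.9 inHg.

26.9 inHg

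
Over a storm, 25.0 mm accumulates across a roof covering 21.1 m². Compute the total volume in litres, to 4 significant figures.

527.5 litres

1 mm over 1 m² is 1 L, so volume = 25 × 21.1 = 527.5 L.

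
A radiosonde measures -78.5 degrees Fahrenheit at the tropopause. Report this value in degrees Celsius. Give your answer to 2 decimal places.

°C = (°F − 32) × 5/9 = (-78.5 − 32) / 1.8 = -61.39 °C.

-61.39 °C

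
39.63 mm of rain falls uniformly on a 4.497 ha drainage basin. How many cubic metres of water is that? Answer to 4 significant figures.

Area: 4.497 ha = 44970 m².
1 mm over 1 m² is 1 L, so volume = 39.63 × 44970 = 1782161.1 L = 1782 m³.

1782 cubic metres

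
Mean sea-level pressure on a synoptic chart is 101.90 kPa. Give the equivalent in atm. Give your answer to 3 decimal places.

1 kPa = 0.00986923 atm, so 101.90 × 0.00986923 = 1.006 atm.

1.006 atm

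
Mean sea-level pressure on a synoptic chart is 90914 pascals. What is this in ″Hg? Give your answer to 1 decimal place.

1 Pa = 0.0002953 inHg, so 90914 × 0.0002953 = 26.8 inHg.

26.8 inHg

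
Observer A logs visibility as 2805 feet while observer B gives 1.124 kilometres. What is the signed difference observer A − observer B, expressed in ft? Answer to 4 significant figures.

observer B: 1.124 km = 3687.664 ft.
Difference: 2805.000 − 3687.664 = -882.7 ft.

-882.7 ft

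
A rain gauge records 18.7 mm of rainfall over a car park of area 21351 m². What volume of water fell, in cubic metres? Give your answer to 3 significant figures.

399 cubic metres

1 mm over 1 m² is 1 L, so volume = 18.7 × 21351 = 399263.7 L = 399 m³.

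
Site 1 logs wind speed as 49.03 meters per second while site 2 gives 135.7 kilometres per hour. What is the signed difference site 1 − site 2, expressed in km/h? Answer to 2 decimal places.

site 1: 49.03 m/s = 176.5080 km/h.
Difference: 176.5080 − 135.7000 = 40.81 km/h.

40.81 km/h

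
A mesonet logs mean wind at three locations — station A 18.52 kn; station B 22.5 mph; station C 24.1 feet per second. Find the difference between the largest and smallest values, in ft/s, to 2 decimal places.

8.90 ft/s

station A: 18.52 kt = 31.2582 ft/s.
station B: 22.5 mph = 33.0000 ft/s.
Spread: 33.0000 − 24.1000 = 8.90 ft/s.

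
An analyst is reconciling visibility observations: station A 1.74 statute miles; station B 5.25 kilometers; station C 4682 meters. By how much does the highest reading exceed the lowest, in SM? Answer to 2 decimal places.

station B: 5.25 km = 3.2622 SM.
station C: 4682 m = 2.9093 SM.
Spread: 3.2622 − 1.7400 = 1.52 SM.

1.52 SM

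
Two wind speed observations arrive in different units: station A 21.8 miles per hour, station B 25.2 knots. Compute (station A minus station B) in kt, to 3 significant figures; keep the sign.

-6.26 kt

station A: 21.8 mph = 18.9437 kt.
Difference: 18.9437 − 25.2000 = -6.26 kt.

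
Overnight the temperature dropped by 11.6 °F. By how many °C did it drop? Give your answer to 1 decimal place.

6.4 °C

Converting a difference, only the 9/5 scale factor applies: Δ°C = 11.6 × 0.5556 = 6.4 °C.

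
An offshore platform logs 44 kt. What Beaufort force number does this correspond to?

44 kt lies in the Beaufort 9 band (strong gale, 41–47 kt).

Beaufort force 9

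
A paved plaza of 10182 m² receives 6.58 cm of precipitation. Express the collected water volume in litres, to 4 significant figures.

Depth: 6.58 cm × 10 = 65.8 mm.
1 mm over 1 m² is 1 L, so volume = 65.8 × 10182 = 669975.6 L ≈ 670000 L.

670000 litres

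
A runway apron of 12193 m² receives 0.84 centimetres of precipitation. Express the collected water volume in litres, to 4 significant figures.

102400 litres

Depth: 0.84 cm × 10 = 8.4 mm.
1 mm over 1 m² is 1 L, so volume = 8.4 × 12193 = 102421.2 L ≈ 102400 L.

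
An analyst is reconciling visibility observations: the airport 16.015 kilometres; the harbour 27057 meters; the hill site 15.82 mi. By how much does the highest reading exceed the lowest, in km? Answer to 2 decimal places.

11.04 km

the harbour: 27057 m = 27.0570 km.
the hill site: 15.82 SM = 25.4598 km.
Spread: 27.0570 − 16.0150 = 11.04 km.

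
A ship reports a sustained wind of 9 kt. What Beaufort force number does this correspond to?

Beaufort force 3

9 kt lies in the Beaufort 3 band (gentle breeze, 7–10 kt).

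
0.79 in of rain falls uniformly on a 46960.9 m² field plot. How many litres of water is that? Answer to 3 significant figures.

Depth: 0.79 in × 25.4 = 20.066 mm.
1 mm over 1 m² is 1 L, so volume = 20.066 × 46960.9 = 942317.42 L ≈ 942000 L.

942000 litres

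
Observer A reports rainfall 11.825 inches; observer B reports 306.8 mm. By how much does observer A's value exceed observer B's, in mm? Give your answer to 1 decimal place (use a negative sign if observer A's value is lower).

observer A: 11.825 in = 300.355 mm.
Difference: 300.355 − 306.800 = -6.4 mm.

-6.4 mm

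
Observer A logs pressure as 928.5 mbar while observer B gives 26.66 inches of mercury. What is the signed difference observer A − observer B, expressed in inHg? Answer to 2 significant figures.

0.76 inHg

observer A: 928.5 mb = 27.4186 inHg.
Difference: 27.4186 − 26.6600 = 0.76 inHg.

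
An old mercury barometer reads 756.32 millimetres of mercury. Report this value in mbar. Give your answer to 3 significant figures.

1010 mb

1 mmHg = 1.33322 mb, so 756.32 × 1.33322 = 1010 mb.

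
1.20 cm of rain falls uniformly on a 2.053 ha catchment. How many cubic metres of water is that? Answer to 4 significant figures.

246.4 cubic metres

Depth: 1.20 cm × 10 = 12 mm.
Area: 2.053 ha = 20530 m².
1 mm over 1 m² is 1 L, so volume = 12 × 20530 = 246360 L = 246.4 m³.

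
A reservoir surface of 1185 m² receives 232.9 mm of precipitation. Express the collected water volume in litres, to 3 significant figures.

1 mm over 1 m² is 1 L, so volume = 232.9 × 1185 = 275986.5 L ≈ 276000 L.

276000 litres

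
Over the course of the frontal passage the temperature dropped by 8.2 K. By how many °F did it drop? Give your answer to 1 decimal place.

14.8 °F

A change of 1 °C equals a change of 1.8 °F: Δ°F = 8.2 × 1.8 = 14.8 °F.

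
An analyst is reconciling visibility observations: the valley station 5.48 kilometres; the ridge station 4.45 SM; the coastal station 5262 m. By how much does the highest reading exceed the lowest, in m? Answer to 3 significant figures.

1900 m

the valley station: 5.48 km = 5480.00 m.
the ridge station: 4.45 SM = 7161.58 m.
Spread: 7161.58 − 5262.00 = 1900 m.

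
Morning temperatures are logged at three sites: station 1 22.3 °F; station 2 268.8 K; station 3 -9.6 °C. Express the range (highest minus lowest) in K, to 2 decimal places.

5.25 K

station 1: 22.3 °F = -5.389 °C.
station 2: 268.8 K = -4.350 °C.
Spread: (-4.350) − (-9.600) = 5.250 °C.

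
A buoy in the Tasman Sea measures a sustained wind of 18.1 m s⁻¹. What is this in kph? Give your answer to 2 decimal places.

65.16 km/h

1 m/s = 3.6 km/h, so 18.1 × 3.6 = 65.16 km/h.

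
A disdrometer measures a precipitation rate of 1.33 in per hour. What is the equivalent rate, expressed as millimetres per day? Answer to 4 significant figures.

810.8 mm/day

1.33 in/hour × 25.4 mm/in × 24 hour/day = 810.8 mm/day.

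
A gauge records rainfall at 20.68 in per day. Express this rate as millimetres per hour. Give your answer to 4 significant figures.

20.68 in/day × 25.4 mm/in × 0.0416667 day/hour = 21.89 mm/hour.

21.89 mm/hour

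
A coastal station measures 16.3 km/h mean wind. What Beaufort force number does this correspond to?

16.3 km/h = 4.5 m/s, which is Beaufort 3 (gentle breeze, 3.4–5.4 m/s).

Beaufort force 3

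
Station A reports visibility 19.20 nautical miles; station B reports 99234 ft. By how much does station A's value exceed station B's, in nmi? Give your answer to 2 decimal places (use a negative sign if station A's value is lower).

2.87 nmi

station B: 99234 ft = 16.3318 nmi.
Difference: 19.2000 − 16.3318 = 2.87 nmi.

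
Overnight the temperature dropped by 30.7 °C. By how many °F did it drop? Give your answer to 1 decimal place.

55.3 °F

Converting a difference, only the 9/5 scale factor applies: Δ°F = 30.7 × 1.8 = 55.3 °F.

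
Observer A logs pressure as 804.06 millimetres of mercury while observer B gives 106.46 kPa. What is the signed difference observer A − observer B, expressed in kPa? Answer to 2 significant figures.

observer A: 804.06 mmHg = 107.1992 kPa.
Difference: 107.1992 − 106.4600 = 0.74 kPa.

0.74 kPa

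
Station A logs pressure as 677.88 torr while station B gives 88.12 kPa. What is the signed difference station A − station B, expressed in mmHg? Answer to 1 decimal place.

16.9 mmHg

station B: 88.12 kPa = 660.954 mmHg.
Difference: 677.880 − 660.954 = 16.9 mmHg.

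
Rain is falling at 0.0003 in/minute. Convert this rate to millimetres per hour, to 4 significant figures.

0.4572 mm/hour

0.0003 in/minute × 25.4 mm/in × 60 minute/hour = 0.4572 mm/hour.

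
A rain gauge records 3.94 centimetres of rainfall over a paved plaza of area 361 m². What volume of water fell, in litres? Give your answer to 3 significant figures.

Depth: 3.94 cm × 10 = 39.4 mm.
1 mm over 1 m² is 1 L, so volume = 39.4 × 361 = 14223.4 L ≈ 14200 L.

14200 litres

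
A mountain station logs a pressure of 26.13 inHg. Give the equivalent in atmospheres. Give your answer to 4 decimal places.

0.8733 atm

1 inHg = 0.0334211 atm, so 26.13 × 0.0334211 = 0.8733 atm.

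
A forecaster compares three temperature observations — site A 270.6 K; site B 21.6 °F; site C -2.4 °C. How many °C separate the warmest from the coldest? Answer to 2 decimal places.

site A: 270.6 K = -2.550 °C.
site B: 21.6 °F = -5.778 °C.
Spread: (-2.400) − (-5.778) = 3.378 °C.

3.38 °C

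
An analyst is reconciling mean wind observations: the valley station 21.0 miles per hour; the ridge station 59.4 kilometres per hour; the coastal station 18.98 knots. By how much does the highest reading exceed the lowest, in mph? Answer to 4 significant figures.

15.91 mph

the ridge station: 59.4 km/h = 36.9094 mph.
the coastal station: 18.98 kt = 21.8418 mph.
Spread: 36.9094 − 21.0000 = 15.91 mph.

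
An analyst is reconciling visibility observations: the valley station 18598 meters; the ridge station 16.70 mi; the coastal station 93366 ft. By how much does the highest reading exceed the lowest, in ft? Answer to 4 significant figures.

the valley station: 18598 m = 61017.06 ft.
the ridge station: 16.70 SM = 88176.00 ft.
Spread: 93366.00 − 61017.06 = 32350 ft.

32350 ft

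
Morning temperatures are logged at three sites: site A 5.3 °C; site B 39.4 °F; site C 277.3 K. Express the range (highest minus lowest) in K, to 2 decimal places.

site B: 39.4 °F = 4.111 °C.
site C: 277.3 K = 4.150 °C.
Spread: 5.300 − 4.111 = 1.189 °C.

1.19 K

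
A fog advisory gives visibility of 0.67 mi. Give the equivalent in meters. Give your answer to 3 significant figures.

1080 m

1 SM = 1609.34 m, so 0.67 × 1609.34 = 1080 m.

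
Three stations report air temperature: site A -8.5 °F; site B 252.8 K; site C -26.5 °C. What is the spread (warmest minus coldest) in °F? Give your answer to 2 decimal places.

11.07 °F

site A: -8.5 °F = -22.500 °C.
site B: 252.8 K = -20.350 °C.
Spread: (-20.350) − (-26.500) = 6.150 °C = 11.07 °F.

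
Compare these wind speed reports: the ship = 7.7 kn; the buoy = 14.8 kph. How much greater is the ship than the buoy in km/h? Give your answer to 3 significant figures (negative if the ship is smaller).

the ship: 7.7 kt = 14.26040 km/h.
Difference: 14.26040 − 14.80000 = -0.540 km/h.

-0.540 km/h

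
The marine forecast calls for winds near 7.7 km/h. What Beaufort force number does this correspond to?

7.7 km/h = 2.1 m/s, which is Beaufort 2 (light breeze, 1.6–3.3 m/s).

Beaufort force 2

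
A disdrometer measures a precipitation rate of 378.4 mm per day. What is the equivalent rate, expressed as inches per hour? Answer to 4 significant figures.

378.4 mm/day × 0.0393701 in/mm × 0.0416667 day/hour = 0.6207 in/hour.

0.6207 in/hour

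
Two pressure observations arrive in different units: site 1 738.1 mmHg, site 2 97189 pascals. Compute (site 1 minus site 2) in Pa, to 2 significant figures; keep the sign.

site 1: 738.1 mmHg = 98405.25 Pa.
Difference: 98405.25 − 97189.00 = 1200 Pa.

1200 Pa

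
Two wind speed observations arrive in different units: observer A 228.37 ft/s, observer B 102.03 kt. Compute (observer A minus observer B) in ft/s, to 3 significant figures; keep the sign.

56.2 ft/s

observer B: 102.03 kt = 172.207 ft/s.
Difference: 228.370 − 172.207 = 56.2 ft/s.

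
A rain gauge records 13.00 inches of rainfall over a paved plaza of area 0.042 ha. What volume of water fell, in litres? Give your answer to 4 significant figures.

138700 litres

Depth: 13.00 in × 25.4 = 330.2 mm.
Area: 0.042 ha = 420 m².
1 mm over 1 m² is 1 L, so volume = 330.2 × 420 = 138684 L ≈ 138700 L.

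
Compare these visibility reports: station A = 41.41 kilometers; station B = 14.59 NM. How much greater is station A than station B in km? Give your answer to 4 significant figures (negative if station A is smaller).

station B: 14.59 nmi = 27.0207 km.
Difference: 41.4100 − 27.0207 = 14.39 km.

14.39 km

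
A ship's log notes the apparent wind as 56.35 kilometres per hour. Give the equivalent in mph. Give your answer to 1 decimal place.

35.0 mph

1 km/h = 0.621371 mph, so 56.35 × 0.621371 = 35.0 mph.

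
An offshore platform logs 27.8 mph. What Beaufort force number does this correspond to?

Beaufort force 6

27.8 mph = 12.4 m/s, which is Beaufort 6 (strong breeze, 10.8–13.8 m/s).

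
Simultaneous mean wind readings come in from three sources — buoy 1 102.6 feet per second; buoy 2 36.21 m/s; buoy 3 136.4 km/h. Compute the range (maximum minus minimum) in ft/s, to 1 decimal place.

buoy 2: 36.21 m/s = 118.799 ft/s.
buoy 3: 136.4 km/h = 124.307 ft/s.
Spread: 124.307 − 102.600 = 21.7 ft/s.

21.7 ft/s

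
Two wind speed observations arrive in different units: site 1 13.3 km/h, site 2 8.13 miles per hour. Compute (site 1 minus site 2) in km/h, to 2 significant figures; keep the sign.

site 2: 8.13 mph = 13.0840 km/h.
Difference: 13.3000 − 13.0840 = 0.22 km/h.

0.22 km/h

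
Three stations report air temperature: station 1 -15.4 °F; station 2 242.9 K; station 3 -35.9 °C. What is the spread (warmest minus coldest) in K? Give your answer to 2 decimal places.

station 1: -15.4 °F = -26.333 °C.
station 2: 242.9 K = -30.250 °C.
Spread: (-26.333) − (-35.900) = 9.567 °C.

9.57 K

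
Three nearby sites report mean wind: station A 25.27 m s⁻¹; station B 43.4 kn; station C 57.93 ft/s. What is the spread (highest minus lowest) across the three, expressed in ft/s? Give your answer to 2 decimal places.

station A: 25.27 m/s = 82.9068 ft/s.
station B: 43.4 kt = 73.2509 ft/s.
Spread: 82.9068 − 57.9300 = 24.98 ft/s.

24.98 ft/s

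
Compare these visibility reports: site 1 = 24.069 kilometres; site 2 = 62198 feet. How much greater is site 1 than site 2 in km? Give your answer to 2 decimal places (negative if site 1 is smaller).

site 2: 62198 ft = 18.9580 km.
Difference: 24.0690 − 18.9580 = 5.11 km.

5.11 km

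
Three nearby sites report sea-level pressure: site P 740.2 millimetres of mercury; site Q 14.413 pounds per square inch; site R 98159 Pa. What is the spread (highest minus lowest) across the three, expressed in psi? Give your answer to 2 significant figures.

0.18 psi

site P: 740.2 mmHg = 14.3131 psi.
site R: 98159 Pa = 14.2368 psi.
Spread: 14.4130 − 14.2368 = 0.18 psi.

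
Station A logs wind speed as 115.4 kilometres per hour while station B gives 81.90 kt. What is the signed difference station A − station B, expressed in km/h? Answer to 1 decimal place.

station B: 81.90 kt = 151.679 km/h.
Difference: 115.400 − 151.679 = -36.3 km/h.

-36.3 km/h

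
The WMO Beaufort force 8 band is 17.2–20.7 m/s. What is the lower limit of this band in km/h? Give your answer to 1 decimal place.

61.9 km/h

17.2–20.7 m/s × 3.6 = 61.9–74.5 km/h.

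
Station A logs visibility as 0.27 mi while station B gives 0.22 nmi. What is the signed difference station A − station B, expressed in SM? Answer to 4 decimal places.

station B: 0.22 nmi = 0.253171 SM.
Difference: 0.270000 − 0.253171 = 0.0168 SM.

0.0168 SM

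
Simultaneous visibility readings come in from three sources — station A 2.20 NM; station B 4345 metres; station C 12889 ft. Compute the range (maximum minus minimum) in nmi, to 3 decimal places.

0.225 nmi

station B: 4345 m = 2.34611 nmi.
station C: 12889 ft = 2.12126 nmi.
Spread: 2.34611 − 2.12126 = 0.225 nmi.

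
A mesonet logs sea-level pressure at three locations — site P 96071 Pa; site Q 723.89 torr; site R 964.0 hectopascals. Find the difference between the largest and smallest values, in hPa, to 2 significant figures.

4.4 hPa

site P: 96071 Pa = 960.710 hPa.
site Q: 723.89 mmHg = 965.107 hPa.
Spread: 965.107 − 960.710 = 4.4 hPa.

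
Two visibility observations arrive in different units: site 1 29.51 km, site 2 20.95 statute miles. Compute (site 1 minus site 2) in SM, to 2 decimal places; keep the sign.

-2.61 SM

site 1: 29.51 km = 18.3367 SM.
Difference: 18.3367 − 20.9500 = -2.61 SM.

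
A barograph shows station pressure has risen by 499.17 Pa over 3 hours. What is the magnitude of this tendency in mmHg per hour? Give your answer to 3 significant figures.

1.25 mmHg per hour

499.17 Pa / 3 h × 0.00750062 mmHg/Pa = 1.25 mmHg/h.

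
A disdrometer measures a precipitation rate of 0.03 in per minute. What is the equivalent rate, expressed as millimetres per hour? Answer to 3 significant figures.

45.7 mm/hour

0.03 in/minute × 25.4 mm/in × 60 minute/hour = 45.7 mm/hour.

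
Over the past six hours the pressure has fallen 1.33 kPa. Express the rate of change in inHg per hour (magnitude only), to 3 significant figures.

1.33 kPa / 6 h × 0.2953 inHg/kPa = 0.0655 inHg/h.

0.0655 inHg per hour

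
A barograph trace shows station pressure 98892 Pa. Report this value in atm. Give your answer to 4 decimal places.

0.9760 atm

1 Pa = 9.86923e-06 atm, so 98892 × 9.86923e-06 = 0.9760 atm.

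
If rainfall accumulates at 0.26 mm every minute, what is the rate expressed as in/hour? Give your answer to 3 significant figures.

0.614 in/hour

0.26 mm/minute × 0.0393701 in/mm × 60 minute/hour = 0.614 in/hour.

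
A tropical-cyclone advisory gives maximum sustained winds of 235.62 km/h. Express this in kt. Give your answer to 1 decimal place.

127.2 kt

1 km/h = 0.539957 kt, so 235.62 × 0.539957 = 127.2 kt.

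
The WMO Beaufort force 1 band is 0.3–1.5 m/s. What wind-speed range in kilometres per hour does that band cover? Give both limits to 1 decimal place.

0.3–1.5 m/s × 3.6 = 1.1–5.4 km/h.

1.1 to 5.4 km/h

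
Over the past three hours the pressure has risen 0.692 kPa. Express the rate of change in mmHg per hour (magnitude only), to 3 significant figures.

1.73 mmHg per hour

0.692 kPa / 3 h × 7.50062 mmHg/kPa = 1.73 mmHg/h.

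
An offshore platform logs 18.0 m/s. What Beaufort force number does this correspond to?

Beaufort force 8

18.0 m/s lies in the Beaufort 8 band (gale, 17.2–20.7 m/s).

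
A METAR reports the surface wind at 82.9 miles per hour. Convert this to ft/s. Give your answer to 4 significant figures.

121.6 ft/s

1 mph = 1.46667 ft/s, so 82.9 × 1.46667 = 121.6 ft/s.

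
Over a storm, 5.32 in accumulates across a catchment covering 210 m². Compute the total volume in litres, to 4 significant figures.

Depth: 5.32 in × 25.4 = 135.128 mm.
1 mm over 1 m² is 1 L, so volume = 135.128 × 210 = 28376.88 L ≈ 28380 L.

28380 litres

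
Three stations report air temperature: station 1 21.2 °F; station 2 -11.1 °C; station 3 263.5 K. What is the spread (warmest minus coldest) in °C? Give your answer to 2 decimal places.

station 1: 21.2 °F = -6.000 °C.
station 3: 263.5 K = -9.650 °C.
Spread: (-6.000) − (-11.100) = 5.100 °C.

5.10 °C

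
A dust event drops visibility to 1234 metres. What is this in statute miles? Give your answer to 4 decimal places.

1 m = 0.000621371 SM, so 1234 × 0.000621371 = 0.7668 SM.

0.7668 SM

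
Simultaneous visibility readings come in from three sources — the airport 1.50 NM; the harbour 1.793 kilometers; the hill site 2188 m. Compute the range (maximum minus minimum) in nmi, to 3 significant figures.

0.532 nmi

the harbour: 1.793 km = 0.96814 nmi.
the hill site: 2188 m = 1.18143 nmi.
Spread: 1.50000 − 0.96814 = 0.532 nmi.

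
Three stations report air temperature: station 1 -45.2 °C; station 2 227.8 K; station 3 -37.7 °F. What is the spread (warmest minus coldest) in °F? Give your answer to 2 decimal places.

station 2: 227.8 K = -45.350 °C.
station 3: -37.7 °F = -38.722 °C.
Spread: (-38.722) − (-45.350) = 6.628 °C = 11.93 °F.

11.93 °F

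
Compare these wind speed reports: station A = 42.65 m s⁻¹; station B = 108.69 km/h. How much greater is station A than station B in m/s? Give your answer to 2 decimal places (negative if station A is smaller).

station B: 108.69 km/h = 30.1917 m/s.
Difference: 42.6500 − 30.1917 = 12.46 m/s.

12.46 m/s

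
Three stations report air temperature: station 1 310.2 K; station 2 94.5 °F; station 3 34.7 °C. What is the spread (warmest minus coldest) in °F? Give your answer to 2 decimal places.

4.23 °F

station 1: 310.2 K = 37.050 °C.
station 2: 94.5 °F = 34.722 °C.
Spread: 37.050 − 34.700 = 2.350 °C = 4.23 °F.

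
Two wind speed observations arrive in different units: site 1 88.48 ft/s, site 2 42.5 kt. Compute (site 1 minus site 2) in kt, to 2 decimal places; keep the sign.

9.92 kt

site 1: 88.48 ft/s = 52.4230 kt.
Difference: 52.4230 − 42.5000 = 9.92 kt.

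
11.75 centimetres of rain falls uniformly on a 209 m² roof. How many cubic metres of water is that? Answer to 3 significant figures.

Depth: 11.75 cm × 10 = 117.5 mm.
1 mm over 1 m² is 1 L, so volume = 117.5 × 209 = 24557.5 L = 24.6 m³.

24.6 cubic metres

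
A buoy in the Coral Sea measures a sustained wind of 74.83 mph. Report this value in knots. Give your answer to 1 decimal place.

65.0 kt

1 mph = 0.868976 kt, so 74.83 × 0.868976 = 65.0 kt.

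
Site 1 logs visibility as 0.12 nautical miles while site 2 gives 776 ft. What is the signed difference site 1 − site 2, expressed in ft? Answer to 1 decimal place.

site 1: 0.12 nmi = 729.134 ft.
Difference: 729.134 − 776.000 = -46.9 ft.

-46.9 ft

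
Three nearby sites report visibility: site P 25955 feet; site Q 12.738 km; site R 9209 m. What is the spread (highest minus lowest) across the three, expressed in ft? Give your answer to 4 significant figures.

site Q: 12.738 km = 41791.34 ft.
site R: 9209 m = 30213.25 ft.
Spread: 41791.34 − 25955.00 = 15840 ft.

15840 ft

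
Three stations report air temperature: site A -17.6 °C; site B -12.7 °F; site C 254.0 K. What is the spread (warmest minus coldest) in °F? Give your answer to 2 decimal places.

site B: -12.7 °F = -24.833 °C.
site C: 254.0 K = -19.150 °C.
Spread: (-17.600) − (-24.833) = 7.233 °C = 13.02 °F.

13.02 °F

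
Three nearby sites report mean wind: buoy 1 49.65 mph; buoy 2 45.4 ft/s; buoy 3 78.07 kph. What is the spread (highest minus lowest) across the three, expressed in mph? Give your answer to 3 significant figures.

18.7 mph

buoy 2: 45.4 ft/s = 30.955 mph.
buoy 3: 78.07 km/h = 48.510 mph.
Spread: 49.650 − 30.955 = 18.7 mph.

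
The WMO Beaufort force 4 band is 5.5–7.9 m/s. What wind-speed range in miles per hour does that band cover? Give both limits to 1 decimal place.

12.3 to 17.7 mph

5.5–7.9 m/s × 2.237 = 12.3–17.7 mph.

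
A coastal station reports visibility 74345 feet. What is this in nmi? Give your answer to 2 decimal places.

1 ft = 0.000164579 nmi, so 74345 × 0.000164579 = 12.24 nmi.

12.24 nmi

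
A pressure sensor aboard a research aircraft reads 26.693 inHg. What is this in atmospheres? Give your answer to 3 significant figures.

0.892 atm

1 inHg = 0.0334211 atm, so 26.693 × 0.0334211 = 0.892 atm.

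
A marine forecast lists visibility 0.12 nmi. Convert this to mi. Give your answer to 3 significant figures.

1 nmi = 1.15078 SM, so 0.12 × 1.15078 = 0.138 SM.

0.138 SM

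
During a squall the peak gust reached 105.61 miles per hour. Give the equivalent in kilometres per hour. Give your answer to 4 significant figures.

170.0 km/h

1 mph = 1.60934 km/h, so 105.61 × 1.60934 = 170.0 km/h.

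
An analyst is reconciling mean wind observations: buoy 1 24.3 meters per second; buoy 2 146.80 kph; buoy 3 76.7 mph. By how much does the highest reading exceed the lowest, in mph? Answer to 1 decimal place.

36.9 mph

buoy 1: 24.3 m/s = 54.358 mph.
buoy 2: 146.80 km/h = 91.217 mph.
Spread: 91.217 − 54.358 = 36.9 mph.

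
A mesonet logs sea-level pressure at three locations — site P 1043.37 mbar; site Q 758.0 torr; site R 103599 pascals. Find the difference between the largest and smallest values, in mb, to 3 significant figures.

32.8 mb

site Q: 758.0 mmHg = 1010.584 mb.
site R: 103599 Pa = 1035.990 mb.
Spread: 1043.370 − 1010.584 = 32.8 mb.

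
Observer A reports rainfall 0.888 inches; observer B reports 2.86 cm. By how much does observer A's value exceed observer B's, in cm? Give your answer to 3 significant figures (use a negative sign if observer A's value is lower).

observer A: 0.888 in = 2.25552 cm.
Difference: 2.25552 − 2.86000 = -0.604 cm.

-0.604 cm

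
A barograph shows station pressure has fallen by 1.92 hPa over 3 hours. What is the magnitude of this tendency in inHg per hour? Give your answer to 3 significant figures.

1.92 hPa / 3 h × 0.02953 inHg/hPa = 0.0189 inHg/h.

0.0189 inHg per hour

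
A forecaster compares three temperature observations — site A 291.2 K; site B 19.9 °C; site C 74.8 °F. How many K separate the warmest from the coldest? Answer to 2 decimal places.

site A: 291.2 K = 18.050 °C.
site C: 74.8 °F = 23.778 °C.
Spread: 23.778 − 18.050 = 5.728 °C.

5.73 K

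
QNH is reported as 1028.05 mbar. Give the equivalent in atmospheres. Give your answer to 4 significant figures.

1 mb = 0.000986923 atm, so 1028.05 × 0.000986923 = 1.015 atm.

1.015 atm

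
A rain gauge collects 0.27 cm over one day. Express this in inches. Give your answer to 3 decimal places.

1 cm = 0.393701 in, so 0.27 × 0.393701 = 0.106 in.

0.106 in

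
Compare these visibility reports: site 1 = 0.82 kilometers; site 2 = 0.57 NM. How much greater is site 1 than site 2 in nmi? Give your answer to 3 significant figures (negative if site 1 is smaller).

site 1: 0.82 km = 0.44276 nmi.
Difference: 0.44276 − 0.57000 = -0.127 nmi.

-0.127 nmi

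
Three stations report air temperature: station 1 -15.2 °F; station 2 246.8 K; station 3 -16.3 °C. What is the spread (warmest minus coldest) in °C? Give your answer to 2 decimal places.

10.05 °C

station 1: -15.2 °F = -26.222 °C.
station 2: 246.8 K = -26.350 °C.
Spread: (-16.300) − (-26.350) = 10.050 °C.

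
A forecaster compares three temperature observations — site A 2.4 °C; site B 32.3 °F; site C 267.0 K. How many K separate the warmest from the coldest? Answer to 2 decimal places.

8.55 K

site B: 32.3 °F = 0.167 °C.
site C: 267.0 K = -6.150 °C.
Spread: 2.400 − (-6.150) = 8.550 °C.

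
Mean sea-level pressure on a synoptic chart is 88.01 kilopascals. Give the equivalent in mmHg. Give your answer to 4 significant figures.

660.1 mmHg

1 kPa = 7.50062 mmHg, so 88.01 × 7.50062 = 660.1 mmHg.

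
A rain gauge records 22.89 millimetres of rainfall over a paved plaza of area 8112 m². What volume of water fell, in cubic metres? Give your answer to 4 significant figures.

1 mm over 1 m² is 1 L, so volume = 22.89 × 8112 = 185683.68 L = 185.7 m³.

185.7 cubic metres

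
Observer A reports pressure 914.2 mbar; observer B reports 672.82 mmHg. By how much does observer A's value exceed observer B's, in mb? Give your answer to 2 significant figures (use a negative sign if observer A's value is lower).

17 mb

observer B: 672.82 mmHg = 897.02 mb.
Difference: 914.20 − 897.02 = 17 mb.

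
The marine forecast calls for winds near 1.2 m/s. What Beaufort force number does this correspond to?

1.2 m/s lies in the Beaufort 1 band (light air, 0.3–1.5 m/s).

Beaufort force 1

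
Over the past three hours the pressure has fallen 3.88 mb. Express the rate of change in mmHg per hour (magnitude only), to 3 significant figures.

0.970 mmHg per hour

3.88 mb / 3 h × 0.750062 mmHg/mb = 0.970 mmHg/h.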